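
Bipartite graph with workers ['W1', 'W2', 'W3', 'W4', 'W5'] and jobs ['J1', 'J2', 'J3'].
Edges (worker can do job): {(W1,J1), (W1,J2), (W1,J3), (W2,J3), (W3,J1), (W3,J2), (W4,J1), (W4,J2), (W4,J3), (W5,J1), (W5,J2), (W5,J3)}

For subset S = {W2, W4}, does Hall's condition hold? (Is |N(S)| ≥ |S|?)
Yes: |N(S)| = 3, |S| = 2

Subset S = {W2, W4}
Neighbors N(S) = {J1, J2, J3}

|N(S)| = 3, |S| = 2
Hall's condition: |N(S)| ≥ |S| is satisfied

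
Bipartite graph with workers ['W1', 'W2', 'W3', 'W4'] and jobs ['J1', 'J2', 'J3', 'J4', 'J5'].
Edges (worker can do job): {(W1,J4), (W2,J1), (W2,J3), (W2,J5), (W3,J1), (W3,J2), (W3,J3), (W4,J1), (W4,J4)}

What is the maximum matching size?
Maximum matching size = 4

Maximum matching: {(W1,J4), (W2,J5), (W3,J3), (W4,J1)}
Size: 4

This assigns 4 workers to 4 distinct jobs.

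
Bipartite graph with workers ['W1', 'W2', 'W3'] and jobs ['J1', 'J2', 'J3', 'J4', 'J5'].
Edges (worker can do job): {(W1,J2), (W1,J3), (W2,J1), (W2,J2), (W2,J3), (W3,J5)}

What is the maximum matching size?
Maximum matching size = 3

Maximum matching: {(W1,J2), (W2,J3), (W3,J5)}
Size: 3

This assigns 3 workers to 3 distinct jobs.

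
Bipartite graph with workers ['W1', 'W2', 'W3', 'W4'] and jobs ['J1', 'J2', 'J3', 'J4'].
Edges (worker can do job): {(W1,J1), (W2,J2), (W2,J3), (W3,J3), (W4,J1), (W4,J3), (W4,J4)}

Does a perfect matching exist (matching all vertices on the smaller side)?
Yes, perfect matching exists (size 4)

Perfect matching: {(W1,J1), (W2,J2), (W3,J3), (W4,J4)}
All 4 vertices on the smaller side are matched.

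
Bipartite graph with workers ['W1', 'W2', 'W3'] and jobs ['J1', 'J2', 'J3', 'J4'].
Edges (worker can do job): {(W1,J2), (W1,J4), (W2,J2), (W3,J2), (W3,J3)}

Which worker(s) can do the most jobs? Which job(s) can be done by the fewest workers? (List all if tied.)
Most versatile: W1, W3 (2 jobs); Least covered: J1 (0 workers)

Worker degrees (jobs they can do): W1:2, W2:1, W3:2
Job degrees (workers who can do it): J1:0, J2:3, J3:1, J4:1

Maximum worker degree is 2, achieved by: W1, W3
Minimum job degree is 0, achieved by: J1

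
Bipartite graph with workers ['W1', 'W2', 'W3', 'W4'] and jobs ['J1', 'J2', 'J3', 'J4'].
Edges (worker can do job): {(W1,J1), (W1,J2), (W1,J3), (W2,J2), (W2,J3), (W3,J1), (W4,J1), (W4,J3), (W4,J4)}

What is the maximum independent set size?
Maximum independent set = 4

By König's theorem:
- Min vertex cover = Max matching = 4
- Max independent set = Total vertices - Min vertex cover
- Max independent set = 8 - 4 = 4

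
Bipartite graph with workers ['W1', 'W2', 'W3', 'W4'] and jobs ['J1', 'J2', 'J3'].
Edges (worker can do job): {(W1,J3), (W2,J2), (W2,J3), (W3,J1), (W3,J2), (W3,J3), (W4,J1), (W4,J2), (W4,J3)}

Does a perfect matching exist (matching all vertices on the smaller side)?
Yes, perfect matching exists (size 3)

Perfect matching: {(W1,J3), (W3,J1), (W4,J2)}
All 3 vertices on the smaller side are matched.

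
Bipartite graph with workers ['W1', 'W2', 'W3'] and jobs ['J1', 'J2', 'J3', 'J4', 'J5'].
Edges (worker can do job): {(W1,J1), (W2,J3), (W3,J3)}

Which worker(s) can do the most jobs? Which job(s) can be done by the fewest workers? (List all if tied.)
Most versatile: W1, W2, W3 (1 jobs); Least covered: J2, J4, J5 (0 workers)

Worker degrees (jobs they can do): W1:1, W2:1, W3:1
Job degrees (workers who can do it): J1:1, J2:0, J3:2, J4:0, J5:0

Maximum worker degree is 1, achieved by: W1, W2, W3
Minimum job degree is 0, achieved by: J2, J4, J5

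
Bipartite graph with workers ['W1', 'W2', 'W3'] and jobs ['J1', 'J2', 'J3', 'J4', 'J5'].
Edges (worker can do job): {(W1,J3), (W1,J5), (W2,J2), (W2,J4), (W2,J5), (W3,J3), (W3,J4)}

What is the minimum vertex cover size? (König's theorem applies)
Minimum vertex cover size = 3

By König's theorem: in bipartite graphs,
min vertex cover = max matching = 3

Maximum matching has size 3, so minimum vertex cover also has size 3.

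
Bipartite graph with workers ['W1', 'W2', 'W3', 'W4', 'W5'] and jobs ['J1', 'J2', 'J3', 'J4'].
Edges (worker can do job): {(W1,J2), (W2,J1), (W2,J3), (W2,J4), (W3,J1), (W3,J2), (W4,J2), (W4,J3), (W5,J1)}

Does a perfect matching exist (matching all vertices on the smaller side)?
Yes, perfect matching exists (size 4)

Perfect matching: {(W1,J2), (W2,J4), (W3,J1), (W4,J3)}
All 4 vertices on the smaller side are matched.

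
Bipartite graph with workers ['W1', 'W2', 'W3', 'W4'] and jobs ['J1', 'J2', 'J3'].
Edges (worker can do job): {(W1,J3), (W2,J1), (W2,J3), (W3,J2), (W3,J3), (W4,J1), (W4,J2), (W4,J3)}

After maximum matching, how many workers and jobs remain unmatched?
Unmatched: 1 workers, 0 jobs

Maximum matching size: 3
Workers: 4 total, 3 matched, 1 unmatched
Jobs: 3 total, 3 matched, 0 unmatched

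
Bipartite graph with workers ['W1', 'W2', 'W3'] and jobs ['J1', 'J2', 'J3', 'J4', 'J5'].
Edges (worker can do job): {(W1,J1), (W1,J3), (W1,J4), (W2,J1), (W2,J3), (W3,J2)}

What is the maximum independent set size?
Maximum independent set = 5

By König's theorem:
- Min vertex cover = Max matching = 3
- Max independent set = Total vertices - Min vertex cover
- Max independent set = 8 - 3 = 5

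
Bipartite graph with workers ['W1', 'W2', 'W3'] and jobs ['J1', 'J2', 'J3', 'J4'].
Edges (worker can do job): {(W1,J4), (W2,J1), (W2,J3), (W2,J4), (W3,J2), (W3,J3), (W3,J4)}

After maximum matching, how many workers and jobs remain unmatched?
Unmatched: 0 workers, 1 jobs

Maximum matching size: 3
Workers: 3 total, 3 matched, 0 unmatched
Jobs: 4 total, 3 matched, 1 unmatched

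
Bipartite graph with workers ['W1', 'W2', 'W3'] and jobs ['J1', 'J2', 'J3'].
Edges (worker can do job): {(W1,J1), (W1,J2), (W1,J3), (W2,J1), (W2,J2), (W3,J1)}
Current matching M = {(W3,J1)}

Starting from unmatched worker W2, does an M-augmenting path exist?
Yes: W2 → J2

An M-augmenting path alternates non-matching / matching edges, starting and ending at unmatched vertices.
Path: W2 → J2
(J2 is unmatched in M, so the path is augmenting.)
Flipping edges along this path would increase |M| from 1 to 2.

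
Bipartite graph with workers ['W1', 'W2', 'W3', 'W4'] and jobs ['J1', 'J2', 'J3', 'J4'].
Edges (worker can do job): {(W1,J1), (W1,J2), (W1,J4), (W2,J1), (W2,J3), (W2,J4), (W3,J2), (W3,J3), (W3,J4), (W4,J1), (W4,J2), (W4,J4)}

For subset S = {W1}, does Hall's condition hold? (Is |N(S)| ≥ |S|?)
Yes: |N(S)| = 3, |S| = 1

Subset S = {W1}
Neighbors N(S) = {J1, J2, J4}

|N(S)| = 3, |S| = 1
Hall's condition: |N(S)| ≥ |S| is satisfied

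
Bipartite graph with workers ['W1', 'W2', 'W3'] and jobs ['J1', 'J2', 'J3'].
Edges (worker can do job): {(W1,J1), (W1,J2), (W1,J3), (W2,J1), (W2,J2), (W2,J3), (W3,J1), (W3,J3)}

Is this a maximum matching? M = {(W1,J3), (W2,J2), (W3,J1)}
Yes, size 3 is maximum

Proposed matching has size 3.
Maximum matching size for this graph: 3.

This is a maximum matching.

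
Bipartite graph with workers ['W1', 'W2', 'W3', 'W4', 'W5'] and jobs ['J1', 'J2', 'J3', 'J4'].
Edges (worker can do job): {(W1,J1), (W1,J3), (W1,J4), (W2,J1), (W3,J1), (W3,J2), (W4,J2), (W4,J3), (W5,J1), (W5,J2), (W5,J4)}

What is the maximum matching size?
Maximum matching size = 4

Maximum matching: {(W1,J4), (W3,J2), (W4,J3), (W5,J1)}
Size: 4

This assigns 4 workers to 4 distinct jobs.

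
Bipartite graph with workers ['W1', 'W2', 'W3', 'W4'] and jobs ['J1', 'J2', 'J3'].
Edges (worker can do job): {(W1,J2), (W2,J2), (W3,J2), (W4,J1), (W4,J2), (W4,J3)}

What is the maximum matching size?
Maximum matching size = 2

Maximum matching: {(W3,J2), (W4,J3)}
Size: 2

This assigns 2 workers to 2 distinct jobs.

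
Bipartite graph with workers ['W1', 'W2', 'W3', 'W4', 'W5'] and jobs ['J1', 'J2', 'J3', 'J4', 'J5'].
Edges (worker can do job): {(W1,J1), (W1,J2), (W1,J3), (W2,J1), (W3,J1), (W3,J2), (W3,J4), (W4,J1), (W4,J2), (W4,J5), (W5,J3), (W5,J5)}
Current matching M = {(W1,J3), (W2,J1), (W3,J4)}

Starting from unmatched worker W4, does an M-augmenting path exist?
Yes: W4 → J5

An M-augmenting path alternates non-matching / matching edges, starting and ending at unmatched vertices.
Path: W4 → J5
(J5 is unmatched in M, so the path is augmenting.)
Flipping edges along this path would increase |M| from 3 to 4.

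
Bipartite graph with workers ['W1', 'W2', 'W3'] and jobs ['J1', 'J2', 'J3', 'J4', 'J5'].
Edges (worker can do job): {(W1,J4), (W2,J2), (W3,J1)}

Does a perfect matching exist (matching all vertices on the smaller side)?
Yes, perfect matching exists (size 3)

Perfect matching: {(W1,J4), (W2,J2), (W3,J1)}
All 3 vertices on the smaller side are matched.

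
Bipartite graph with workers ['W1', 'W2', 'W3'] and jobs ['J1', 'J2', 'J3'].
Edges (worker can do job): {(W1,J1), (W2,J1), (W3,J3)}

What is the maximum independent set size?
Maximum independent set = 4

By König's theorem:
- Min vertex cover = Max matching = 2
- Max independent set = Total vertices - Min vertex cover
- Max independent set = 6 - 2 = 4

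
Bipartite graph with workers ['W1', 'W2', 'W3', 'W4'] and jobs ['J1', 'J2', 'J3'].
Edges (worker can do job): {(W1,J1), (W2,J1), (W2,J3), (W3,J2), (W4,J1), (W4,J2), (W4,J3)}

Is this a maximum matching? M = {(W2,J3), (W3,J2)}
No, size 2 is not maximum

Proposed matching has size 2.
Maximum matching size for this graph: 3.

This is NOT maximum - can be improved to size 3.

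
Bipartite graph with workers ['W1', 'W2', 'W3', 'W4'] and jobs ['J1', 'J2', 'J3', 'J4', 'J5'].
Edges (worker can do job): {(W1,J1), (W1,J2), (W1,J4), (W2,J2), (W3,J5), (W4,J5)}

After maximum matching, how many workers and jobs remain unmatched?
Unmatched: 1 workers, 2 jobs

Maximum matching size: 3
Workers: 4 total, 3 matched, 1 unmatched
Jobs: 5 total, 3 matched, 2 unmatched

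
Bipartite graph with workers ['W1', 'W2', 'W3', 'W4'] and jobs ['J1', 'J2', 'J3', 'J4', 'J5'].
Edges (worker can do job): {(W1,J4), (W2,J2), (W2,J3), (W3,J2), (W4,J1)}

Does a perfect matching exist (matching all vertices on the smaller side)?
Yes, perfect matching exists (size 4)

Perfect matching: {(W1,J4), (W2,J3), (W3,J2), (W4,J1)}
All 4 vertices on the smaller side are matched.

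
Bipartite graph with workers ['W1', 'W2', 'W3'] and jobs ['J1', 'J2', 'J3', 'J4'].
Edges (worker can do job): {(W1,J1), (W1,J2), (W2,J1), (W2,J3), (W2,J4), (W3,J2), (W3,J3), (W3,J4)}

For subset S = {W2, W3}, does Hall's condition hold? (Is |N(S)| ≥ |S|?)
Yes: |N(S)| = 4, |S| = 2

Subset S = {W2, W3}
Neighbors N(S) = {J1, J2, J3, J4}

|N(S)| = 4, |S| = 2
Hall's condition: |N(S)| ≥ |S| is satisfied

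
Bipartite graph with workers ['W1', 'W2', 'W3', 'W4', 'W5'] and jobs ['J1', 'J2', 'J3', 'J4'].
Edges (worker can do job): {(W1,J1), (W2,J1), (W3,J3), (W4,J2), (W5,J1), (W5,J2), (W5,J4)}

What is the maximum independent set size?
Maximum independent set = 5

By König's theorem:
- Min vertex cover = Max matching = 4
- Max independent set = Total vertices - Min vertex cover
- Max independent set = 9 - 4 = 5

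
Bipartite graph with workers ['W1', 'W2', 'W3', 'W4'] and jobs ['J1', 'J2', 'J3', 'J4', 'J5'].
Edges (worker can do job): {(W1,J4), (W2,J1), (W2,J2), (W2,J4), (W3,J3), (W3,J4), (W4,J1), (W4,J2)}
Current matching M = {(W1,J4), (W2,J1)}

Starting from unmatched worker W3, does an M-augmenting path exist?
Yes: W3 → J3

An M-augmenting path alternates non-matching / matching edges, starting and ending at unmatched vertices.
Path: W3 → J3
(J3 is unmatched in M, so the path is augmenting.)
Flipping edges along this path would increase |M| from 2 to 3.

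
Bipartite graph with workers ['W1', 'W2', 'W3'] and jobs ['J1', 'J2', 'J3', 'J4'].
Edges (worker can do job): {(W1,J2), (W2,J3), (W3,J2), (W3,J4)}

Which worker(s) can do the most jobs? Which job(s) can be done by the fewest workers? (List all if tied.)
Most versatile: W3 (2 jobs); Least covered: J1 (0 workers)

Worker degrees (jobs they can do): W1:1, W2:1, W3:2
Job degrees (workers who can do it): J1:0, J2:2, J3:1, J4:1

Maximum worker degree is 2, achieved by: W3
Minimum job degree is 0, achieved by: J1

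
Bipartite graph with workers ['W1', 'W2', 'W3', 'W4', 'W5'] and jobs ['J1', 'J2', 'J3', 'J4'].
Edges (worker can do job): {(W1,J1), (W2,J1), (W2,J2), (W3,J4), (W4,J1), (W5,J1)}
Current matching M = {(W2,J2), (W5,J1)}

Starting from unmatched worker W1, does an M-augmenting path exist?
No augmenting path from W1

Alternating search from W1 reaches jobs: {J1}.
Every reachable job is already matched in M, and following those matched edges back to workers exposes no further unvisited jobs.
No M-augmenting path from W1 exists.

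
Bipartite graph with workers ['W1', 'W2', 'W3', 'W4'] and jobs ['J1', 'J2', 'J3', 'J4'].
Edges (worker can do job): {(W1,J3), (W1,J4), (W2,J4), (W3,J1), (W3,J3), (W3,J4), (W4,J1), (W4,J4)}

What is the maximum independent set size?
Maximum independent set = 5

By König's theorem:
- Min vertex cover = Max matching = 3
- Max independent set = Total vertices - Min vertex cover
- Max independent set = 8 - 3 = 5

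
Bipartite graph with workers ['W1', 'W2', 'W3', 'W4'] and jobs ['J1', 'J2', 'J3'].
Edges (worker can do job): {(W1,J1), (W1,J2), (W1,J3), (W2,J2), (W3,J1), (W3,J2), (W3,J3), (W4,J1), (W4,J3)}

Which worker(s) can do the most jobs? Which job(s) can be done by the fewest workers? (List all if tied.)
Most versatile: W1, W3 (3 jobs); Least covered: J1, J2, J3 (3 workers)

Worker degrees (jobs they can do): W1:3, W2:1, W3:3, W4:2
Job degrees (workers who can do it): J1:3, J2:3, J3:3

Maximum worker degree is 3, achieved by: W1, W3
Minimum job degree is 3, achieved by: J1, J2, J3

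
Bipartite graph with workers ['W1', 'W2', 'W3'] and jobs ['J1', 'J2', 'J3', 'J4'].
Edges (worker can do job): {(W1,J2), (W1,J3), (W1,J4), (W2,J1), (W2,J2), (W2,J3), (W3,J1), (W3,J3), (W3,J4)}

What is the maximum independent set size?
Maximum independent set = 4

By König's theorem:
- Min vertex cover = Max matching = 3
- Max independent set = Total vertices - Min vertex cover
- Max independent set = 7 - 3 = 4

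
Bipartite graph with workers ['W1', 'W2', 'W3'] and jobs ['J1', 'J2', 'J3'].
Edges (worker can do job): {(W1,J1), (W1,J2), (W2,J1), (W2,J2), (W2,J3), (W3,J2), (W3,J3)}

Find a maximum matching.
Matching: {(W1,J1), (W2,J2), (W3,J3)}

Maximum matching (size 3):
  W1 → J1
  W2 → J2
  W3 → J3

Each worker is assigned to at most one job, and each job to at most one worker.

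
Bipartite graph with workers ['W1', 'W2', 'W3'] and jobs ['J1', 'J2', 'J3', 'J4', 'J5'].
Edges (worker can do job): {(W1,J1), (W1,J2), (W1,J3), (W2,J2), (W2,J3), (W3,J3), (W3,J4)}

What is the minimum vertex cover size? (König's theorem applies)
Minimum vertex cover size = 3

By König's theorem: in bipartite graphs,
min vertex cover = max matching = 3

Maximum matching has size 3, so minimum vertex cover also has size 3.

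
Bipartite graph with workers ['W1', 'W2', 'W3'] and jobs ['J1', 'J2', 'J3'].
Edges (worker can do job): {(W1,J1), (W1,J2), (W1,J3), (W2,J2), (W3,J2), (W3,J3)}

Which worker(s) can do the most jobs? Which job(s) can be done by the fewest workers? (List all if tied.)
Most versatile: W1 (3 jobs); Least covered: J1 (1 workers)

Worker degrees (jobs they can do): W1:3, W2:1, W3:2
Job degrees (workers who can do it): J1:1, J2:3, J3:2

Maximum worker degree is 3, achieved by: W1
Minimum job degree is 1, achieved by: J1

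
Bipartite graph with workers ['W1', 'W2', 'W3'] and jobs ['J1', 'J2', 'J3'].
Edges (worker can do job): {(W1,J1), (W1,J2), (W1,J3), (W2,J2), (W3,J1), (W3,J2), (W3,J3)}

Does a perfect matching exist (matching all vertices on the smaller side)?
Yes, perfect matching exists (size 3)

Perfect matching: {(W1,J1), (W2,J2), (W3,J3)}
All 3 vertices on the smaller side are matched.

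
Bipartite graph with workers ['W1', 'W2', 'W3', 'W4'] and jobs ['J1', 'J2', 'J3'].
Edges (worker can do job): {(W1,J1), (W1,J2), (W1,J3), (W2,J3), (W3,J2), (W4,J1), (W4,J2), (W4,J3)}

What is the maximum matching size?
Maximum matching size = 3

Maximum matching: {(W1,J3), (W3,J2), (W4,J1)}
Size: 3

This assigns 3 workers to 3 distinct jobs.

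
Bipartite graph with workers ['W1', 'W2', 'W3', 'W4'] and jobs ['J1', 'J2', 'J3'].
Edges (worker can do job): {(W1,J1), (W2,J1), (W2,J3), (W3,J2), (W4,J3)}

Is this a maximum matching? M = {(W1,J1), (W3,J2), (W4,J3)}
Yes, size 3 is maximum

Proposed matching has size 3.
Maximum matching size for this graph: 3.

This is a maximum matching.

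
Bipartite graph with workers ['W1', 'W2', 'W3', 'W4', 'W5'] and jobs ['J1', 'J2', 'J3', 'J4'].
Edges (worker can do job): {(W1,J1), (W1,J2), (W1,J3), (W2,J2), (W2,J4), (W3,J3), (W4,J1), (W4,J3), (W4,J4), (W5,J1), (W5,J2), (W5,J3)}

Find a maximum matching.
Matching: {(W1,J2), (W3,J3), (W4,J4), (W5,J1)}

Maximum matching (size 4):
  W1 → J2
  W3 → J3
  W4 → J4
  W5 → J1

Each worker is assigned to at most one job, and each job to at most one worker.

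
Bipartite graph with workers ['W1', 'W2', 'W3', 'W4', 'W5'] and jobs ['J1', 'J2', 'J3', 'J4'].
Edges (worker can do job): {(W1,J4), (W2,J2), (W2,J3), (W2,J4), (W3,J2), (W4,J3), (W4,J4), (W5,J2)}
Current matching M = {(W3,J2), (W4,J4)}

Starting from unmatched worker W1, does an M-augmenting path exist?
Yes: W1 → J4 → W4 → J3

An M-augmenting path alternates non-matching / matching edges, starting and ending at unmatched vertices.
Path: W1 → J4 → W4 → J3
(J3 is unmatched in M, so the path is augmenting.)
Flipping edges along this path would increase |M| from 2 to 3.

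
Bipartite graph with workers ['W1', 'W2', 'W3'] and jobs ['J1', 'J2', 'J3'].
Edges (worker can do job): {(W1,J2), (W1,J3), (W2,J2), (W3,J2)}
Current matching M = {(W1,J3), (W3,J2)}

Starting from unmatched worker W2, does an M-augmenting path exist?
No augmenting path from W2

Alternating search from W2 reaches jobs: {J2}.
Every reachable job is already matched in M, and following those matched edges back to workers exposes no further unvisited jobs.
No M-augmenting path from W2 exists.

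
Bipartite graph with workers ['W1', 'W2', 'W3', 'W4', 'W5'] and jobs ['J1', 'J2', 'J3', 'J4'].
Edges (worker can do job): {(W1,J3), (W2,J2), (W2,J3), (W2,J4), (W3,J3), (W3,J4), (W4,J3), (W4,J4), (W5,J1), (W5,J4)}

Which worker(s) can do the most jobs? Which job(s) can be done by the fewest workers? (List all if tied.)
Most versatile: W2 (3 jobs); Least covered: J1, J2 (1 workers)

Worker degrees (jobs they can do): W1:1, W2:3, W3:2, W4:2, W5:2
Job degrees (workers who can do it): J1:1, J2:1, J3:4, J4:4

Maximum worker degree is 3, achieved by: W2
Minimum job degree is 1, achieved by: J1, J2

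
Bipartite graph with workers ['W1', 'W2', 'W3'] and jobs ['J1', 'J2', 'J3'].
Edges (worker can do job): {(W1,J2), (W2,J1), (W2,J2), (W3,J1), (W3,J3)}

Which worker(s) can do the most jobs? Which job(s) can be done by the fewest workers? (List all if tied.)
Most versatile: W2, W3 (2 jobs); Least covered: J3 (1 workers)

Worker degrees (jobs they can do): W1:1, W2:2, W3:2
Job degrees (workers who can do it): J1:2, J2:2, J3:1

Maximum worker degree is 2, achieved by: W2, W3
Minimum job degree is 1, achieved by: J3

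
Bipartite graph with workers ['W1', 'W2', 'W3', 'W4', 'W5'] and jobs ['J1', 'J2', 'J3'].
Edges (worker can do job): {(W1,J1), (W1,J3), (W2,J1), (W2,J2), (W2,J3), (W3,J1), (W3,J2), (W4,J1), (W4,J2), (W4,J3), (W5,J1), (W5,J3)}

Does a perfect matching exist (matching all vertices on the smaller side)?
Yes, perfect matching exists (size 3)

Perfect matching: {(W3,J1), (W4,J2), (W5,J3)}
All 3 vertices on the smaller side are matched.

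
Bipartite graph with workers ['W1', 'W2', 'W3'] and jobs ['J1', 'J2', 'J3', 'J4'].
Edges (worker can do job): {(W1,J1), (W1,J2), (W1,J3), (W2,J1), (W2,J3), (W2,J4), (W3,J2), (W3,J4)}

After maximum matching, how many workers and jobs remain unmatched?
Unmatched: 0 workers, 1 jobs

Maximum matching size: 3
Workers: 3 total, 3 matched, 0 unmatched
Jobs: 4 total, 3 matched, 1 unmatched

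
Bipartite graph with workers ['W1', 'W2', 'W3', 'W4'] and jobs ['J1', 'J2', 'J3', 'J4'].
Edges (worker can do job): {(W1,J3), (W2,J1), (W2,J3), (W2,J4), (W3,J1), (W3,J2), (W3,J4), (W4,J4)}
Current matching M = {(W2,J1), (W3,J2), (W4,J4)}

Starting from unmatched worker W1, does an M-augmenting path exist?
Yes: W1 → J3

An M-augmenting path alternates non-matching / matching edges, starting and ending at unmatched vertices.
Path: W1 → J3
(J3 is unmatched in M, so the path is augmenting.)
Flipping edges along this path would increase |M| from 3 to 4.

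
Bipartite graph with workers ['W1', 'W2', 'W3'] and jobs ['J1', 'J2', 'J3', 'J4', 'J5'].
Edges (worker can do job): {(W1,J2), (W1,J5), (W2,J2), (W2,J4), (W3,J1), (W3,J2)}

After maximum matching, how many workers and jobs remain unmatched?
Unmatched: 0 workers, 2 jobs

Maximum matching size: 3
Workers: 3 total, 3 matched, 0 unmatched
Jobs: 5 total, 3 matched, 2 unmatched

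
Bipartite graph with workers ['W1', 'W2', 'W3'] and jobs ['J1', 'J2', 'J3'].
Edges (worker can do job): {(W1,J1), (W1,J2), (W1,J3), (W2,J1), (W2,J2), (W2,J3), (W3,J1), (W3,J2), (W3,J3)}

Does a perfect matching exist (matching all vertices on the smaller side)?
Yes, perfect matching exists (size 3)

Perfect matching: {(W1,J3), (W2,J1), (W3,J2)}
All 3 vertices on the smaller side are matched.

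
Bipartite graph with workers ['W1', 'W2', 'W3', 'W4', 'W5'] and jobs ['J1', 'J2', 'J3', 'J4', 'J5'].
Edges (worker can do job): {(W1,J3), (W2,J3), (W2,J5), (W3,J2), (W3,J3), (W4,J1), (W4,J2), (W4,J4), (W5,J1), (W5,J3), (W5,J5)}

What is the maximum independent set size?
Maximum independent set = 5

By König's theorem:
- Min vertex cover = Max matching = 5
- Max independent set = Total vertices - Min vertex cover
- Max independent set = 10 - 5 = 5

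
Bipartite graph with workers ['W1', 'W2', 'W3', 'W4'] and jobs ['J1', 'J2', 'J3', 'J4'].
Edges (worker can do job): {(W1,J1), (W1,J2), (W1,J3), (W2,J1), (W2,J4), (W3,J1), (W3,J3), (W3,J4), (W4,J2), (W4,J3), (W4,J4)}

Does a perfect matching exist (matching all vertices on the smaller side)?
Yes, perfect matching exists (size 4)

Perfect matching: {(W1,J3), (W2,J4), (W3,J1), (W4,J2)}
All 4 vertices on the smaller side are matched.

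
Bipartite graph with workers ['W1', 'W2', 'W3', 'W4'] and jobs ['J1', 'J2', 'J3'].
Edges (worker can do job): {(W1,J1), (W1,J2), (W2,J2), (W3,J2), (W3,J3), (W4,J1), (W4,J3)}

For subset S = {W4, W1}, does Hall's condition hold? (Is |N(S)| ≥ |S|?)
Yes: |N(S)| = 3, |S| = 2

Subset S = {W4, W1}
Neighbors N(S) = {J1, J2, J3}

|N(S)| = 3, |S| = 2
Hall's condition: |N(S)| ≥ |S| is satisfied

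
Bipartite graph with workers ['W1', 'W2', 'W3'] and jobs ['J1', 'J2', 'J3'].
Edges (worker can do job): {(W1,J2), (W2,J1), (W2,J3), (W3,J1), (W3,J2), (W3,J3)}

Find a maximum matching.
Matching: {(W1,J2), (W2,J3), (W3,J1)}

Maximum matching (size 3):
  W1 → J2
  W2 → J3
  W3 → J1

Each worker is assigned to at most one job, and each job to at most one worker.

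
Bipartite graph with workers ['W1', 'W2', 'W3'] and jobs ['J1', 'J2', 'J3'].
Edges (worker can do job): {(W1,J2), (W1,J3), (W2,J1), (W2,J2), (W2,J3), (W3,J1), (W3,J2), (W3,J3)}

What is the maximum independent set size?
Maximum independent set = 3

By König's theorem:
- Min vertex cover = Max matching = 3
- Max independent set = Total vertices - Min vertex cover
- Max independent set = 6 - 3 = 3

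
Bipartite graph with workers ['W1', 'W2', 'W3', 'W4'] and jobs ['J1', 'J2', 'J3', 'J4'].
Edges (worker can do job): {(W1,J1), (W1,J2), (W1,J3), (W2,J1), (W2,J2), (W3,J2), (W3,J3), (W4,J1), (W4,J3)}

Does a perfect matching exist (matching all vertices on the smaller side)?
No, maximum matching has size 3 < 4

Maximum matching has size 3, need 4 for perfect matching.
Unmatched workers: ['W2']
Unmatched jobs: ['J4']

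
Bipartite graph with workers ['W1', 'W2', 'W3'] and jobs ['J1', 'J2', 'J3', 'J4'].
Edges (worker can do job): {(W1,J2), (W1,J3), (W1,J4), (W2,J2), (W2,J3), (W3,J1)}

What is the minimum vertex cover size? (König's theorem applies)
Minimum vertex cover size = 3

By König's theorem: in bipartite graphs,
min vertex cover = max matching = 3

Maximum matching has size 3, so minimum vertex cover also has size 3.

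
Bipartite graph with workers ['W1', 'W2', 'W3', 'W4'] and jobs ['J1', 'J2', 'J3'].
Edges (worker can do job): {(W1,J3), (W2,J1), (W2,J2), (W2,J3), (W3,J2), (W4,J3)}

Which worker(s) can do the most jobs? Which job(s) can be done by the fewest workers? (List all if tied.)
Most versatile: W2 (3 jobs); Least covered: J1 (1 workers)

Worker degrees (jobs they can do): W1:1, W2:3, W3:1, W4:1
Job degrees (workers who can do it): J1:1, J2:2, J3:3

Maximum worker degree is 3, achieved by: W2
Minimum job degree is 1, achieved by: J1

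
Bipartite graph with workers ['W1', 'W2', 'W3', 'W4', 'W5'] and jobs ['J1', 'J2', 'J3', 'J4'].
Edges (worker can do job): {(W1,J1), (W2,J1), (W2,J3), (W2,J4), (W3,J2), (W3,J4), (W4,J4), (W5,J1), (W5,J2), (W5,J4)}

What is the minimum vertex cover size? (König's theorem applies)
Minimum vertex cover size = 4

By König's theorem: in bipartite graphs,
min vertex cover = max matching = 4

Maximum matching has size 4, so minimum vertex cover also has size 4.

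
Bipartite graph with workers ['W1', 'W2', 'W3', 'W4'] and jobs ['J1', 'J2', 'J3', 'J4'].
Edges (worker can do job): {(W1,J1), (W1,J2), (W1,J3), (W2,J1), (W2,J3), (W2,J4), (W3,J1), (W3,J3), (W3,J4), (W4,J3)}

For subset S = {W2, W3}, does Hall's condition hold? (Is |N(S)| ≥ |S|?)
Yes: |N(S)| = 3, |S| = 2

Subset S = {W2, W3}
Neighbors N(S) = {J1, J3, J4}

|N(S)| = 3, |S| = 2
Hall's condition: |N(S)| ≥ |S| is satisfied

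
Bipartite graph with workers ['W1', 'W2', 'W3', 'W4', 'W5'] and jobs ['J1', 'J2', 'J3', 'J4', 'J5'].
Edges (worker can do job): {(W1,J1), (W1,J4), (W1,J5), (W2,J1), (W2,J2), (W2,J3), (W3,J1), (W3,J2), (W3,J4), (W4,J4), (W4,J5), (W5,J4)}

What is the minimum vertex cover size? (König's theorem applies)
Minimum vertex cover size = 5

By König's theorem: in bipartite graphs,
min vertex cover = max matching = 5

Maximum matching has size 5, so minimum vertex cover also has size 5.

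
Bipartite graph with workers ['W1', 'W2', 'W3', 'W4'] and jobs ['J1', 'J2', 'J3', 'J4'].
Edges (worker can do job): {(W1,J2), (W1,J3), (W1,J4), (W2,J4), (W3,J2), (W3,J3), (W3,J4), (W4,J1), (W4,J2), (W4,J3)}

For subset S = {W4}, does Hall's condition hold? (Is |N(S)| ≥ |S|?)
Yes: |N(S)| = 3, |S| = 1

Subset S = {W4}
Neighbors N(S) = {J1, J2, J3}

|N(S)| = 3, |S| = 1
Hall's condition: |N(S)| ≥ |S| is satisfied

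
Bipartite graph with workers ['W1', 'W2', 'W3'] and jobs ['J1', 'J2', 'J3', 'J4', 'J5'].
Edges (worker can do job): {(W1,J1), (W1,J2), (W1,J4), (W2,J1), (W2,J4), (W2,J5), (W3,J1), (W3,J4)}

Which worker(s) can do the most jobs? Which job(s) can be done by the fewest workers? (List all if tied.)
Most versatile: W1, W2 (3 jobs); Least covered: J3 (0 workers)

Worker degrees (jobs they can do): W1:3, W2:3, W3:2
Job degrees (workers who can do it): J1:3, J2:1, J3:0, J4:3, J5:1

Maximum worker degree is 3, achieved by: W1, W2
Minimum job degree is 0, achieved by: J3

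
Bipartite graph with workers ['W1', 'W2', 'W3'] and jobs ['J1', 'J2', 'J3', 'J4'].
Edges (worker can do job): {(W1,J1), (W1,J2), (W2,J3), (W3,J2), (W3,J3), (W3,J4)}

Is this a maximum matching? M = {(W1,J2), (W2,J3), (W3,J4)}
Yes, size 3 is maximum

Proposed matching has size 3.
Maximum matching size for this graph: 3.

This is a maximum matching.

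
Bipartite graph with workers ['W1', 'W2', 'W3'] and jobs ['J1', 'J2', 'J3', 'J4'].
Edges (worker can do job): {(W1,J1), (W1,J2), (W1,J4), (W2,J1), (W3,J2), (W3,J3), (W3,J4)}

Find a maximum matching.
Matching: {(W1,J4), (W2,J1), (W3,J3)}

Maximum matching (size 3):
  W1 → J4
  W2 → J1
  W3 → J3

Each worker is assigned to at most one job, and each job to at most one worker.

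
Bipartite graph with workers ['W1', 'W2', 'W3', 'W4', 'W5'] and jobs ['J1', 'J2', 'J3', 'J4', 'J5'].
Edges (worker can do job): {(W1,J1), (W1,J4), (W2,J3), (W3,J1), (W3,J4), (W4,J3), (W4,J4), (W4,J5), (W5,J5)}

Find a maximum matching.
Matching: {(W1,J4), (W3,J1), (W4,J3), (W5,J5)}

Maximum matching (size 4):
  W1 → J4
  W3 → J1
  W4 → J3
  W5 → J5

Each worker is assigned to at most one job, and each job to at most one worker.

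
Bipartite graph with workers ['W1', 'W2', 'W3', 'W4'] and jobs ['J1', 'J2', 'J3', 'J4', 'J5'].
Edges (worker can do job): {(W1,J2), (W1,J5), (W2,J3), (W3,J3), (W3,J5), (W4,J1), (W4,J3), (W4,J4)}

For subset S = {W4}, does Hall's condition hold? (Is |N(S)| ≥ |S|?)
Yes: |N(S)| = 3, |S| = 1

Subset S = {W4}
Neighbors N(S) = {J1, J3, J4}

|N(S)| = 3, |S| = 1
Hall's condition: |N(S)| ≥ |S| is satisfied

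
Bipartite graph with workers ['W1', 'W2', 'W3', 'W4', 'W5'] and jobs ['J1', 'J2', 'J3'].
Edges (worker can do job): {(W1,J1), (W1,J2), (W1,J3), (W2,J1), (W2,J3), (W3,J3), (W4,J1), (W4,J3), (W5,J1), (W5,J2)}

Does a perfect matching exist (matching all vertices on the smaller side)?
Yes, perfect matching exists (size 3)

Perfect matching: {(W3,J3), (W4,J1), (W5,J2)}
All 3 vertices on the smaller side are matched.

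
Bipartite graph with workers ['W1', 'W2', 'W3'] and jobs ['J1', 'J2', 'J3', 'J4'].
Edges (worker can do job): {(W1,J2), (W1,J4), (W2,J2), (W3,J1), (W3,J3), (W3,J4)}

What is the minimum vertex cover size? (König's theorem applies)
Minimum vertex cover size = 3

By König's theorem: in bipartite graphs,
min vertex cover = max matching = 3

Maximum matching has size 3, so minimum vertex cover also has size 3.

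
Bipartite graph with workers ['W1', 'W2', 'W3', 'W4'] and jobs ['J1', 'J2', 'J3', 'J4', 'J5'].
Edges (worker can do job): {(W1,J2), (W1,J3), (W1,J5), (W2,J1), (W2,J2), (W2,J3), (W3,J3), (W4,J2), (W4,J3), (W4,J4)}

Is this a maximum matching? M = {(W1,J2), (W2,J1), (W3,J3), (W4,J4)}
Yes, size 4 is maximum

Proposed matching has size 4.
Maximum matching size for this graph: 4.

This is a maximum matching.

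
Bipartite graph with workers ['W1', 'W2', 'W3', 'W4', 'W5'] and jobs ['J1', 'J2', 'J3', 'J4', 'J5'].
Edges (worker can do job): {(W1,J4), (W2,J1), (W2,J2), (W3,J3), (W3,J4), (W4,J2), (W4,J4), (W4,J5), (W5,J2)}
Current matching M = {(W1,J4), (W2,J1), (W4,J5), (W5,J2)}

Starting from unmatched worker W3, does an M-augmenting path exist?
Yes: W3 → J3

An M-augmenting path alternates non-matching / matching edges, starting and ending at unmatched vertices.
Path: W3 → J3
(J3 is unmatched in M, so the path is augmenting.)
Flipping edges along this path would increase |M| from 4 to 5.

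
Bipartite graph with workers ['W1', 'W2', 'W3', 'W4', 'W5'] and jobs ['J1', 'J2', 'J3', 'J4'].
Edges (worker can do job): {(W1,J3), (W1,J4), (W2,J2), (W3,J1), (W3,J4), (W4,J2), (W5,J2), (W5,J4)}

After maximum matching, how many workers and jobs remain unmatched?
Unmatched: 1 workers, 0 jobs

Maximum matching size: 4
Workers: 5 total, 4 matched, 1 unmatched
Jobs: 4 total, 4 matched, 0 unmatched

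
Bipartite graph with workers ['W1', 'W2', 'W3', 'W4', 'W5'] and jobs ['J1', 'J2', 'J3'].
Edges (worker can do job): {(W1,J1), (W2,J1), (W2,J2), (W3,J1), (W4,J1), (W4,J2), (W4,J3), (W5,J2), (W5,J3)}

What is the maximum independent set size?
Maximum independent set = 5

By König's theorem:
- Min vertex cover = Max matching = 3
- Max independent set = Total vertices - Min vertex cover
- Max independent set = 8 - 3 = 5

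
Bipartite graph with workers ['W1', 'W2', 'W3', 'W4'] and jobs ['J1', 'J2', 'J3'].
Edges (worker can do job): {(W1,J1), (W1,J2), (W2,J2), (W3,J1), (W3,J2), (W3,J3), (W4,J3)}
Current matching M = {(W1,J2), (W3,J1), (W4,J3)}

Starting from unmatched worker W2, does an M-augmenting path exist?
No augmenting path from W2

Alternating search from W2 reaches jobs: {J1, J2, J3}.
Every reachable job is already matched in M, and following those matched edges back to workers exposes no further unvisited jobs.
No M-augmenting path from W2 exists.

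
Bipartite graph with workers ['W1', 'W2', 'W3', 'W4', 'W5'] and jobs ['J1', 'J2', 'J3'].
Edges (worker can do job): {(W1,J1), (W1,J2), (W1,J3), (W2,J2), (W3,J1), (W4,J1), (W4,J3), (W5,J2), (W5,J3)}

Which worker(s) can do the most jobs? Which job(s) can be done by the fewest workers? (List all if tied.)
Most versatile: W1 (3 jobs); Least covered: J1, J2, J3 (3 workers)

Worker degrees (jobs they can do): W1:3, W2:1, W3:1, W4:2, W5:2
Job degrees (workers who can do it): J1:3, J2:3, J3:3

Maximum worker degree is 3, achieved by: W1
Minimum job degree is 3, achieved by: J1, J2, J3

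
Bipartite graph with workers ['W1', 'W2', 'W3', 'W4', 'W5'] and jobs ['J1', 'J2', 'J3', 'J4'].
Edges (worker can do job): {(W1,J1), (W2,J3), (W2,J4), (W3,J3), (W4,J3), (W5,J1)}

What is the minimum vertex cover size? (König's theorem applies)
Minimum vertex cover size = 3

By König's theorem: in bipartite graphs,
min vertex cover = max matching = 3

Maximum matching has size 3, so minimum vertex cover also has size 3.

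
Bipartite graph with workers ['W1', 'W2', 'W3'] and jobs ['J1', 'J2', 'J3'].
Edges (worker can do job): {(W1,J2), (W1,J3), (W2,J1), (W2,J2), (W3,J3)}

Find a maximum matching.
Matching: {(W1,J2), (W2,J1), (W3,J3)}

Maximum matching (size 3):
  W1 → J2
  W2 → J1
  W3 → J3

Each worker is assigned to at most one job, and each job to at most one worker.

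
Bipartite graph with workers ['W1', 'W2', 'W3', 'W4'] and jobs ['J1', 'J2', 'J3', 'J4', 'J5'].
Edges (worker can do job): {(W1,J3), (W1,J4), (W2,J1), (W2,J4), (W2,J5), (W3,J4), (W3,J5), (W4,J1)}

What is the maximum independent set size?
Maximum independent set = 5

By König's theorem:
- Min vertex cover = Max matching = 4
- Max independent set = Total vertices - Min vertex cover
- Max independent set = 9 - 4 = 5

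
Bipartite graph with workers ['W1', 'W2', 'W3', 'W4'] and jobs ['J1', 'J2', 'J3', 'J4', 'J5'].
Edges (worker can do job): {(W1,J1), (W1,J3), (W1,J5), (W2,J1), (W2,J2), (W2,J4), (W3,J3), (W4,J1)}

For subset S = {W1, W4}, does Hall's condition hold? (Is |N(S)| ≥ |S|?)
Yes: |N(S)| = 3, |S| = 2

Subset S = {W1, W4}
Neighbors N(S) = {J1, J3, J5}

|N(S)| = 3, |S| = 2
Hall's condition: |N(S)| ≥ |S| is satisfied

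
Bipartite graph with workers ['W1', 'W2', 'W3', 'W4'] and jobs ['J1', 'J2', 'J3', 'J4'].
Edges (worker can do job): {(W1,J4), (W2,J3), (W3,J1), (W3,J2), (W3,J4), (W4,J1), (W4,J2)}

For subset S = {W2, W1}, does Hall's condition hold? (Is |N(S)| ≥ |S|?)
Yes: |N(S)| = 2, |S| = 2

Subset S = {W2, W1}
Neighbors N(S) = {J3, J4}

|N(S)| = 2, |S| = 2
Hall's condition: |N(S)| ≥ |S| is satisfied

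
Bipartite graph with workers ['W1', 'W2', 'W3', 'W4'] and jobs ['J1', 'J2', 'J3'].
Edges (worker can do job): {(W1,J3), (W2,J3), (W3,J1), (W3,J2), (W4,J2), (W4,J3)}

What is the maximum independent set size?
Maximum independent set = 4

By König's theorem:
- Min vertex cover = Max matching = 3
- Max independent set = Total vertices - Min vertex cover
- Max independent set = 7 - 3 = 4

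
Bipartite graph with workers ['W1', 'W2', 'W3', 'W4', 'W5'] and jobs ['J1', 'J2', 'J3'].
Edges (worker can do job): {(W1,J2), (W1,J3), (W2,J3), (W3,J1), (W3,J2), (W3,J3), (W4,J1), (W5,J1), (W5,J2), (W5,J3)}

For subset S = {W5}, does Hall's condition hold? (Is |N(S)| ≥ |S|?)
Yes: |N(S)| = 3, |S| = 1

Subset S = {W5}
Neighbors N(S) = {J1, J2, J3}

|N(S)| = 3, |S| = 1
Hall's condition: |N(S)| ≥ |S| is satisfied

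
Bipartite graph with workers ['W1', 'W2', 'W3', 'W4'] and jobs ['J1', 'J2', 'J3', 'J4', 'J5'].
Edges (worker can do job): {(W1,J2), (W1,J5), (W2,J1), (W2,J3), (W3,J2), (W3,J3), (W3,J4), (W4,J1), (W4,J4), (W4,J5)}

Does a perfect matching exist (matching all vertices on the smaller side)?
Yes, perfect matching exists (size 4)

Perfect matching: {(W1,J2), (W2,J3), (W3,J4), (W4,J1)}
All 4 vertices on the smaller side are matched.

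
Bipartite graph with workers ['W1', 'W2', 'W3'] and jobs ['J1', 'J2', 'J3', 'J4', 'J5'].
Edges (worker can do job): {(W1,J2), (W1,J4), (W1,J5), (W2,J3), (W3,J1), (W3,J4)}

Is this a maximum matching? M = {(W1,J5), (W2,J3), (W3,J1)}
Yes, size 3 is maximum

Proposed matching has size 3.
Maximum matching size for this graph: 3.

This is a maximum matching.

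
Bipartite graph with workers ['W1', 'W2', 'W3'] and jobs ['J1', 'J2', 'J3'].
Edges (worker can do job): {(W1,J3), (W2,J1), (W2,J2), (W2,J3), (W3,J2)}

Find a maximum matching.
Matching: {(W1,J3), (W2,J1), (W3,J2)}

Maximum matching (size 3):
  W1 → J3
  W2 → J1
  W3 → J2

Each worker is assigned to at most one job, and each job to at most one worker.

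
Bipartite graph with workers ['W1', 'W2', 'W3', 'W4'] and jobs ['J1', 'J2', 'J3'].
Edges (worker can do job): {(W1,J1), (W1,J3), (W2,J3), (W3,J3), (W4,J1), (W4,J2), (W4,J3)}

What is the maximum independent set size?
Maximum independent set = 4

By König's theorem:
- Min vertex cover = Max matching = 3
- Max independent set = Total vertices - Min vertex cover
- Max independent set = 7 - 3 = 4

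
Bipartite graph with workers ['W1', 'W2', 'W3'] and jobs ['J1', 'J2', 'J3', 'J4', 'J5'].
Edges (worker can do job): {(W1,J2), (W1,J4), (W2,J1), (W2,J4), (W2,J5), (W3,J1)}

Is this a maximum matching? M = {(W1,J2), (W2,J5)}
No, size 2 is not maximum

Proposed matching has size 2.
Maximum matching size for this graph: 3.

This is NOT maximum - can be improved to size 3.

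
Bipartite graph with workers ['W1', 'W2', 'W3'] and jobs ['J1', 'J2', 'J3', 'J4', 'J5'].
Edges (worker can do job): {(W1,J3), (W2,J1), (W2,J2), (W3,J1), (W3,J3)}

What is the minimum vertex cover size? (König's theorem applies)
Minimum vertex cover size = 3

By König's theorem: in bipartite graphs,
min vertex cover = max matching = 3

Maximum matching has size 3, so minimum vertex cover also has size 3.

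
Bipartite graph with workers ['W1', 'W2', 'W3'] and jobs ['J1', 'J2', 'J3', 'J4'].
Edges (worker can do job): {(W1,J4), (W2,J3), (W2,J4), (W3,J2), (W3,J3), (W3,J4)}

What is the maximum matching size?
Maximum matching size = 3

Maximum matching: {(W1,J4), (W2,J3), (W3,J2)}
Size: 3

This assigns 3 workers to 3 distinct jobs.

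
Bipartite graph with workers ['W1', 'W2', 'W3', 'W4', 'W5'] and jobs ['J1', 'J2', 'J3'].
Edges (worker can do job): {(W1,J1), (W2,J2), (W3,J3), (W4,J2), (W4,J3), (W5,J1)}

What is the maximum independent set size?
Maximum independent set = 5

By König's theorem:
- Min vertex cover = Max matching = 3
- Max independent set = Total vertices - Min vertex cover
- Max independent set = 8 - 3 = 5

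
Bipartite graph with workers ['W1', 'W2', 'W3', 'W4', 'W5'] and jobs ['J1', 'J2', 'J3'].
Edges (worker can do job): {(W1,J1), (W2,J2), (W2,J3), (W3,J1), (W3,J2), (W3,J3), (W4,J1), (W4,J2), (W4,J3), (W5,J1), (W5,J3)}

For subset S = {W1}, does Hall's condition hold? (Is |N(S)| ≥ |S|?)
Yes: |N(S)| = 1, |S| = 1

Subset S = {W1}
Neighbors N(S) = {J1}

|N(S)| = 1, |S| = 1
Hall's condition: |N(S)| ≥ |S| is satisfied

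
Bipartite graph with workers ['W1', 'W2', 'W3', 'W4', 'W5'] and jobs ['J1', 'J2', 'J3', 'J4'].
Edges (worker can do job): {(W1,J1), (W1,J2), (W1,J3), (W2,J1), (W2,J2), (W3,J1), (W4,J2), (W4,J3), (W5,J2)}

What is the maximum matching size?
Maximum matching size = 3

Maximum matching: {(W3,J1), (W4,J3), (W5,J2)}
Size: 3

This assigns 3 workers to 3 distinct jobs.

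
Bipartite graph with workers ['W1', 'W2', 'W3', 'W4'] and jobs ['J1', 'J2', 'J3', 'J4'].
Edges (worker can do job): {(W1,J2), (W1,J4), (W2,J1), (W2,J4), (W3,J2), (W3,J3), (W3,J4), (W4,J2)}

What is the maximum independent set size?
Maximum independent set = 4

By König's theorem:
- Min vertex cover = Max matching = 4
- Max independent set = Total vertices - Min vertex cover
- Max independent set = 8 - 4 = 4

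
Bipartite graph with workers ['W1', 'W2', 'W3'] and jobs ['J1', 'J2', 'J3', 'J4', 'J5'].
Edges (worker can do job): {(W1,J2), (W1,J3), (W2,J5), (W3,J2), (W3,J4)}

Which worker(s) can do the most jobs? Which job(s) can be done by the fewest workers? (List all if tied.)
Most versatile: W1, W3 (2 jobs); Least covered: J1 (0 workers)

Worker degrees (jobs they can do): W1:2, W2:1, W3:2
Job degrees (workers who can do it): J1:0, J2:2, J3:1, J4:1, J5:1

Maximum worker degree is 2, achieved by: W1, W3
Minimum job degree is 0, achieved by: J1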